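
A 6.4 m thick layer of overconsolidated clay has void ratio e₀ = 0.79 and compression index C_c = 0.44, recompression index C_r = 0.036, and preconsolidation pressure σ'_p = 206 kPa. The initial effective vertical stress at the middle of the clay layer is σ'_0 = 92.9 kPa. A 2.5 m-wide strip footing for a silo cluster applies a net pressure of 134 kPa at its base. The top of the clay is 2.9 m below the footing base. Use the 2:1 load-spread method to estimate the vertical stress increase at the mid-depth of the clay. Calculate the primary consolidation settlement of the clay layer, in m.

Mid-depth of clay below the footing base: z = 2.9 + 6.4/2 = 6.1 m.
Stress increase at mid-clay by the 2:1 spreading method:
Δσ = qB/(B+z) = 134×2.5/(2.5+6.1) = 38.953 kPa
Final effective stress: σ'_f = 92.9 + 38.953 = 131.85 kPa.
σ'_f = 131.85 ≤ σ'_p = 206 kPa, so the clay remains overconsolidated and only the recompression index applies:
S_c = C_r·H/(1+e₀)·log₁₀(σ'_f/σ'_0) = 0.036×6.4/1.79×log₁₀(131.85/92.9)
    = 0.12871 × 0.15206 = 0.01957 m

S_c ≈ 0.0196 m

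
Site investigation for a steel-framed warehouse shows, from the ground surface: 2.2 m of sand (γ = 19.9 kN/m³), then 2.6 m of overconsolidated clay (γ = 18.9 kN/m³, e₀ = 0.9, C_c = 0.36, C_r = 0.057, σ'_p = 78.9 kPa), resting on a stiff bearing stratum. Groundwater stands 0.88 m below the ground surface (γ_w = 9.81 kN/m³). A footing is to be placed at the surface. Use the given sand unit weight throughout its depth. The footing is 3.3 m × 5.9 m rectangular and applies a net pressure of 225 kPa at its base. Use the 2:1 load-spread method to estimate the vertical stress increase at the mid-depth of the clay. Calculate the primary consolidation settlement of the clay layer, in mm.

Mid-depth of clay below the ground surface: z = 2.2 + 2.6/2 = 3.5 m.
Total vertical stress at mid-clay: σ_v = 19.9×2.2 + 18.9×1.3 = 68.35 kPa.
Pore pressure: u = 9.81×(3.5 − 0.88) = 25.702 kPa.
Initial effective stress: σ'_0 = σ_v − u = 68.35 − 25.702 = 42.648 kPa.
Stress increase at mid-clay by the 2:1 spreading method:
Δσ = qBL/((B+z)(L+z)) = 225×3.3×5.9/((3.3+3.5)(5.9+3.5)) = 68.535 kPa
Final effective stress: σ'_f = 42.648 + 68.535 = 111.18 kPa.
σ'_f = 111.18 > σ'_p = 78.9 kPa, so the stress path crosses the preconsolidation pressure — recompression up to σ'_p, then virgin compression beyond:
S_c = H/(1+e₀)·[C_r·log₁₀(σ'_p/σ'_0) + C_c·log₁₀(σ'_f/σ'_p)]
    = 2.6/1.9 × [0.057×log₁₀(78.9/42.648) + 0.36×log₁₀(111.18/78.9)]
    = 1.3684 × [0.015229 + 0.053622] = 0.09422 m

S_c ≈ 94.2 mm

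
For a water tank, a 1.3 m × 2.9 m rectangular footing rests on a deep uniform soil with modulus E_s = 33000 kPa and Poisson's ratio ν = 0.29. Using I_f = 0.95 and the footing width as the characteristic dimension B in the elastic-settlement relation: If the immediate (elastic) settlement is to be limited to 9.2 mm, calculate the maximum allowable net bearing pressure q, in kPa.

S_e = q·B·(1−ν²)/E_s · I_f  ⇒  q = S_e·E_s / (B·(1−ν²)·I_f).
q = 0.0092 × 33000 / (1.3 × 0.9159 × 0.95) = 268.4 kPa

q ≈ 268 kPa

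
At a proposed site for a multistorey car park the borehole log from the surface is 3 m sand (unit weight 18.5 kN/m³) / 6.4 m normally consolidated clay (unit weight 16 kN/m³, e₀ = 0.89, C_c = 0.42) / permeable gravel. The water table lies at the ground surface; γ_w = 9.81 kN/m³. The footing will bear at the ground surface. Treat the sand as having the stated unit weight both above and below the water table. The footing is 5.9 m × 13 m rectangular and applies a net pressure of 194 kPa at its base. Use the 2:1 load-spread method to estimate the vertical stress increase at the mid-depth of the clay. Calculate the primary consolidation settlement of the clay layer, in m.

Mid-depth of clay below the ground surface: z = 3 + 6.4/2 = 6.2 m.
Total vertical stress at mid-clay: σ_v = 18.5×3 + 16×3.2 = 106.7 kPa.
Pore pressure: u = 9.81×(6.2 − 0) = 60.822 kPa.
Initial effective stress: σ'_0 = σ_v − u = 106.7 − 60.822 = 45.878 kPa.
Stress increase at mid-clay by the 2:1 spreading method:
Δσ = qBL/((B+z)(L+z)) = 194×5.9×13/((5.9+6.2)(13+6.2)) = 64.049 kPa
Final effective stress: σ'_f = σ'_0 + Δσ = 45.878 + 64.049 = 109.93 kPa.
Normally consolidated clay, so the full stress increment lies on the virgin compression line:
S_c = C_c·H/(1+e₀)·log₁₀(σ'_f/σ'_0) = 0.42×6.4/(1+0.89)×log₁₀(109.93/45.878)
    = 1.4222 × 0.37951 = 0.5397 m

S_c ≈ 0.54 m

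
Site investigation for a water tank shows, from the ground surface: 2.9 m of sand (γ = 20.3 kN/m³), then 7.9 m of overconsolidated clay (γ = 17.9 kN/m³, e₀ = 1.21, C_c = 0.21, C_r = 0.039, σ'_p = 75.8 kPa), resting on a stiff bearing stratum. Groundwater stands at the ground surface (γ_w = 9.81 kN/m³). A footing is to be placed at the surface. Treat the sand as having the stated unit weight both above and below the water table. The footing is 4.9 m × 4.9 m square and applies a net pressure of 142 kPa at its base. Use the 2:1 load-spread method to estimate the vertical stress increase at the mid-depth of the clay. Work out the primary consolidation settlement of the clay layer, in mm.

Mid-depth of clay below the ground surface: z = 2.9 + 7.9/2 = 6.85 m.
Total vertical stress at mid-clay: σ_v = 20.3×2.9 + 17.9×3.95 = 129.57 kPa.
Pore pressure: u = 9.81×(6.85 − 0) = 67.198 kPa.
Initial effective stress: σ'_0 = σ_v − u = 129.57 − 67.198 = 62.372 kPa.
Stress increase at mid-clay by the 2:1 spreading method:
Δσ = qBL/((B+z)(L+z)) = 142×4.9×4.9/((4.9+6.85)(4.9+6.85)) = 24.695 kPa
Final effective stress: σ'_f = 62.372 + 24.695 = 87.067 kPa.
σ'_f = 87.067 > σ'_p = 75.8 kPa, so the stress path crosses the preconsolidation pressure — recompression up to σ'_p, then virgin compression beyond:
S_c = H/(1+e₀)·[C_r·log₁₀(σ'_p/σ'_0) + C_c·log₁₀(σ'_f/σ'_p)]
    = 7.9/2.21 × [0.039×log₁₀(75.8/62.372) + 0.21×log₁₀(87.067/75.8)]
    = 3.5747 × [0.0033025 + 0.012639] = 0.05699 m

S_c ≈ 57 mm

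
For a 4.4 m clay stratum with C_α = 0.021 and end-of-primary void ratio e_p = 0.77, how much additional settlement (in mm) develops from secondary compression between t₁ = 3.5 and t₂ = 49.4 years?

S_s ≈ 60 mm

Secondary compression: S_s = C_α·H/(1+e_p)·log₁₀(t₂/t₁)
S_s = 0.021×4.4/(1+0.77)×log₁₀(49.4/3.5)
    = 0.0522 × 1.15 = 0.06002 m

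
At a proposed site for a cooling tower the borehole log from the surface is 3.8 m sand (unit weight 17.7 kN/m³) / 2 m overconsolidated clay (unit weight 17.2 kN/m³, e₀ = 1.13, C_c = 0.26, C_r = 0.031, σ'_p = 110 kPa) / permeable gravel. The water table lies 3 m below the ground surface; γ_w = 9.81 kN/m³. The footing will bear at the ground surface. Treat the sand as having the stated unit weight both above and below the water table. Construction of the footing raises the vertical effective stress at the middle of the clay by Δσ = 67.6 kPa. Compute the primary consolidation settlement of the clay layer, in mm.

Mid-depth of clay below the ground surface: z = 3.8 + 2/2 = 4.8 m.
Total vertical stress at mid-clay: σ_v = 17.7×3.8 + 17.2×1 = 84.46 kPa.
Pore pressure: u = 9.81×(4.8 − 3) = 17.658 kPa.
Initial effective stress: σ'_0 = σ_v − u = 84.46 − 17.658 = 66.802 kPa.
Final effective stress: σ'_f = 66.802 + 67.6 = 134.4 kPa.
σ'_f = 134.4 > σ'_p = 110 kPa, so the stress path crosses the preconsolidation pressure — recompression up to σ'_p, then virgin compression beyond:
S_c = H/(1+e₀)·[C_r·log₁₀(σ'_p/σ'_0) + C_c·log₁₀(σ'_f/σ'_p)]
    = 2/2.13 × [0.031×log₁₀(110/66.802) + 0.26×log₁₀(134.4/110)]
    = 0.93897 × [0.0067147 + 0.022622] = 0.02755 m

S_c ≈ 27.5 mm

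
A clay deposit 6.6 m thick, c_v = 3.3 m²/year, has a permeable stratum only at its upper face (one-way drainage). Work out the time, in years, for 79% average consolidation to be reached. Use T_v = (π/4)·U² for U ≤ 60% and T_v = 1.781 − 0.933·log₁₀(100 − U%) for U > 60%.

Drainage path length: H_d = H = 6.6 m (single drainage).
U > 60%: T_v = 1.781 − 0.933·log₁₀(100 − 79) = 0.54737.
t = T_v·H_d²/c_v = 0.54737×6.6²/3.3 = 7.225 years.

t ≈ 7.23 years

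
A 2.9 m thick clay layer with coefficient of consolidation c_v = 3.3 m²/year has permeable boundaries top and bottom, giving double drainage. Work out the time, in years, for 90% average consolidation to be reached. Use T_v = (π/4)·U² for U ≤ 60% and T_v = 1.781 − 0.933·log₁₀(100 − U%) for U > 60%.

Drainage path length: H_d = H/2 = 1.45 m (double drainage).
U > 60%: T_v = 1.781 − 0.933·log₁₀(100 − 90) = 0.848.
t = T_v·H_d²/c_v = 0.848×1.45²/3.3 = 0.5403 years.

t ≈ 0.54 years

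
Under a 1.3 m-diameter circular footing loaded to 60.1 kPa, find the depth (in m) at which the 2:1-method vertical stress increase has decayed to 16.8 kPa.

2:1 spreading — at depth z the loaded area has grown by z in each plan dimension:
qD²/(D+z)² = Δσ_z ⇒ z = D(√(q/Δσ_z) − 1) = 1.3×(√(60.1/16.8) − 1) = 1.159 m

z ≈ 1.16 m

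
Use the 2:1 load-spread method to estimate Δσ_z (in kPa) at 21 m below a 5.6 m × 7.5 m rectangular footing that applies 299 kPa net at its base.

Δσ_z ≈ 16.6 kPa

By the 2:1 method the load spreads at 1 horizontal : 2 vertical, so at depth z the loaded area has grown by z in each plan dimension:
Δσ = qBL/((B+z)(L+z)) = 299×5.6×7.5/((5.6+21)(7.5+21)) = 16.565 kPa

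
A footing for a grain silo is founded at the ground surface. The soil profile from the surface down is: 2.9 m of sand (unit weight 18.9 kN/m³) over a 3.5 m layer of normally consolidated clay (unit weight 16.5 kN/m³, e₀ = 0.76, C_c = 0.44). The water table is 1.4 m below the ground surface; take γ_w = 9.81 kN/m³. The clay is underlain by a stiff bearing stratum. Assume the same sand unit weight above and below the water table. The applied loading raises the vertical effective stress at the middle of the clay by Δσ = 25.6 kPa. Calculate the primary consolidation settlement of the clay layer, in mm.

S_c ≈ 153 mm

Mid-depth of clay below the ground surface: z = 2.9 + 3.5/2 = 4.65 m.
Total vertical stress at mid-clay: σ_v = 18.9×2.9 + 16.5×1.75 = 83.685 kPa.
Pore pressure: u = 9.81×(4.65 − 1.4) = 31.883 kPa.
Initial effective stress: σ'_0 = σ_v − u = 83.685 − 31.883 = 51.802 kPa.
Final effective stress: σ'_f = σ'_0 + Δσ = 51.802 + 25.6 = 77.402 kPa.
Normally consolidated clay, so the full stress increment lies on the virgin compression line:
S_c = C_c·H/(1+e₀)·log₁₀(σ'_f/σ'_0) = 0.44×3.5/(1+0.76)×log₁₀(77.402/51.802)
    = 0.875 × 0.17441 = 0.1526 m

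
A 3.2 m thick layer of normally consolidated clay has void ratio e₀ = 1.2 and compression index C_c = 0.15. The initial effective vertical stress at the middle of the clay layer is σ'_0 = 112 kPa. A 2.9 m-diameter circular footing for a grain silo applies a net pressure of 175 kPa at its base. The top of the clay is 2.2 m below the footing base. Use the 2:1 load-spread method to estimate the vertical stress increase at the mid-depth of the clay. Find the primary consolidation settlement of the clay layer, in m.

Mid-depth of clay below the footing base: z = 2.2 + 3.2/2 = 3.8 m.
Stress increase at mid-clay by the 2:1 spreading method:
Δσ ≈ qD²/(D+z)² = 175×2.9²/(2.9+3.8)² = 32.786 kPa
Final effective stress: σ'_f = σ'_0 + Δσ = 112 + 32.786 = 144.79 kPa.
Normally consolidated clay, so the full stress increment lies on the virgin compression line:
S_c = C_c·H/(1+e₀)·log₁₀(σ'_f/σ'_0) = 0.15×3.2/(1+1.2)×log₁₀(144.79/112)
    = 0.21818 × 0.11152 = 0.02433 m

S_c ≈ 0.0243 m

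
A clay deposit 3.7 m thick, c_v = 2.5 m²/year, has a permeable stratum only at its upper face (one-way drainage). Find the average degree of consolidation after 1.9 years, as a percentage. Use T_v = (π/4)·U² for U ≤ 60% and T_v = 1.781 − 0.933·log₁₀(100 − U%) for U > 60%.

U ≈ 65.6 %

Drainage path length: H_d = H = 3.7 m (single drainage).
T_v = c_v·t/H_d² = 2.5×1.9/3.7² = 0.34697.
T_v = 0.34697 corresponds to the U > 60% branch:
U = 1 − 10^((1.781 − T_v)/0.933)/100 = 0.6556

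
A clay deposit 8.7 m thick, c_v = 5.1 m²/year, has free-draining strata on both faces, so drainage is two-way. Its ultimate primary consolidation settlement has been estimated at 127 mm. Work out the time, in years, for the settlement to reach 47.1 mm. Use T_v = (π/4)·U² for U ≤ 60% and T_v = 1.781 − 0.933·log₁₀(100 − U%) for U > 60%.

Drainage path length: H_d = H/2 = 4.35 m (double drainage).
U = S(t)/S_ult = 47.1/127 = 0.3709.
U ≤ 60%: T_v = (π/4)·U² = (π/4)×0.37087² = 0.10802.
t = T_v·H_d²/c_v = 0.10802×4.35²/5.1 = 0.4008 years.

t ≈ 0.401 years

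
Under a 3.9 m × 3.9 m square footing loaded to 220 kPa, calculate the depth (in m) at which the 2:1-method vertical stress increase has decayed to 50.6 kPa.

z ≈ 4.23 m

2:1 spreading — at depth z the loaded area has grown by z in each plan dimension:
qB²/(B+z)² = Δσ_z ⇒ z = B(√(q/Δσ_z) − 1) = 3.9×(√(220/50.6) − 1) = 4.232 m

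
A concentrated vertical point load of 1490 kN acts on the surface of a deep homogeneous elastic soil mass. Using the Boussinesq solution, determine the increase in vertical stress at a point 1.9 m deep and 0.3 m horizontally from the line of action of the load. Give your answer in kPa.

Δσ_z ≈ 185 kPa

Boussinesq vertical stress below a point load on an elastic half-space:
Δσ_z = 3P/(2πz²) · [1 + (r/z)²]^(−5/2)
r/z = 0.3/1.9 = 0.15789; [1+(r/z)²]^(−5/2) = 0.94029.
Δσ_z = 3×1490/(2π×1.9²) × 0.94029 = 197.07 × 0.94029 = 185.3 kPa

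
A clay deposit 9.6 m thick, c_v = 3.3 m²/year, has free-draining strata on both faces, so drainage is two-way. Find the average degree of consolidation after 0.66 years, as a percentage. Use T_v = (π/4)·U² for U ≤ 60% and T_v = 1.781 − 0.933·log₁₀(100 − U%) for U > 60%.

U ≈ 34.7 %

Drainage path length: H_d = H/2 = 4.8 m (double drainage).
T_v = c_v·t/H_d² = 3.3×0.66/4.8² = 0.094531.
T_v = 0.094531 corresponds to the U ≤ 60% branch:
U = √(4T_v/π) = 0.3469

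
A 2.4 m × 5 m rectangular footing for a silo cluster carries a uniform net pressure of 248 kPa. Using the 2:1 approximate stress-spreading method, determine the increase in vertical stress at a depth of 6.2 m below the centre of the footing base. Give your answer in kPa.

Δσ_z ≈ 30.9 kPa

By the 2:1 method the load spreads at 1 horizontal : 2 vertical, so at depth z the loaded area has grown by z in each plan dimension:
Δσ = qBL/((B+z)(L+z)) = 248×2.4×5/((2.4+6.2)(5+6.2)) = 30.897 kPa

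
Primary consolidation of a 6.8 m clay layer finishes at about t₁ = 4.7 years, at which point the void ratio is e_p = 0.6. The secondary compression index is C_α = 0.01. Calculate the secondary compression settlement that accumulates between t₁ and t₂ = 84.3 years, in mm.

S_s ≈ 53.3 mm

Secondary compression: S_s = C_α·H/(1+e_p)·log₁₀(t₂/t₁)
S_s = 0.01×6.8/(1+0.6)×log₁₀(84.3/4.7)
    = 0.0425 × 1.254 = 0.05328 m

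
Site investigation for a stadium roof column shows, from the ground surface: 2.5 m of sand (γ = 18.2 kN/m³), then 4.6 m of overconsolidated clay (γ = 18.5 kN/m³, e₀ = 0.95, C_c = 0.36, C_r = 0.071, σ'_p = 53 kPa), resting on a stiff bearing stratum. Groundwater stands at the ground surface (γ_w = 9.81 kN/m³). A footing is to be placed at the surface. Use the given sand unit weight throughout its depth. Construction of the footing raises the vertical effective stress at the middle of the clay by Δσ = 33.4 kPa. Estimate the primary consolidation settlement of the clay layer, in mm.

S_c ≈ 144 mm

Mid-depth of clay below the ground surface: z = 2.5 + 4.6/2 = 4.8 m.
Total vertical stress at mid-clay: σ_v = 18.2×2.5 + 18.5×2.3 = 88.05 kPa.
Pore pressure: u = 9.81×(4.8 − 0) = 47.088 kPa.
Initial effective stress: σ'_0 = σ_v − u = 88.05 − 47.088 = 40.962 kPa.
Final effective stress: σ'_f = 40.962 + 33.4 = 74.362 kPa.
σ'_f = 74.362 > σ'_p = 53 kPa, so the stress path crosses the preconsolidation pressure — recompression up to σ'_p, then virgin compression beyond:
S_c = H/(1+e₀)·[C_r·log₁₀(σ'_p/σ'_0) + C_c·log₁₀(σ'_f/σ'_p)]
    = 4.6/1.95 × [0.071×log₁₀(53/40.962) + 0.36×log₁₀(74.362/53)]
    = 2.359 × [0.0079445 + 0.052947] = 0.1436 m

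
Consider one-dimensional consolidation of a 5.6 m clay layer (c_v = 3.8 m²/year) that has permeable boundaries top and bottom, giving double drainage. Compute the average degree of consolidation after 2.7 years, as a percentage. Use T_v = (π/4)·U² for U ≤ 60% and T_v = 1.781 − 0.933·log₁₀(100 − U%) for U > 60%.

U ≈ 96.8 %

Drainage path length: H_d = H/2 = 2.8 m (double drainage).
T_v = c_v·t/H_d² = 3.8×2.7/2.8² = 1.3087.
T_v = 1.3087 corresponds to the U > 60% branch:
U = 1 − 10^((1.781 − T_v)/0.933)/100 = 0.9679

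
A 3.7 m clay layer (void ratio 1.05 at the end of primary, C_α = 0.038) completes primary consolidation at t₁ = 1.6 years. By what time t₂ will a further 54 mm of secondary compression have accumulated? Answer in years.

t₂ ≈ 9.81 years

S_s = C_α·H/(1+e_p)·log₁₀(t₂/t₁) ⇒ log₁₀(t₂/t₁) = S_s·(1+e_p)/(C_α·H).
log₁₀(t₂/t₁) = 0.054 × (1+1.05) / (0.038×3.7) = 0.7873
t₂ = t₁ × 10^0.7873 = 1.6 × 6.128 = 9.805 years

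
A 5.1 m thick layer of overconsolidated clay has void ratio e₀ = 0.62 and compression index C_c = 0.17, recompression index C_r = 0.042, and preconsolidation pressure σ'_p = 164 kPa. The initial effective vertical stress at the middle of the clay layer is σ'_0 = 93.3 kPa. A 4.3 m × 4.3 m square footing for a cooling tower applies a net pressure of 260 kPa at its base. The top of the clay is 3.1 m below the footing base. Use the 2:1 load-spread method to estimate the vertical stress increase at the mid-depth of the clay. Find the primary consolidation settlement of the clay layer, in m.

S_c ≈ 0.0241 m

Mid-depth of clay below the footing base: z = 3.1 + 5.1/2 = 5.65 m.
Stress increase at mid-clay by the 2:1 spreading method:
Δσ = qBL/((B+z)(L+z)) = 260×4.3×4.3/((4.3+5.65)(4.3+5.65)) = 48.558 kPa
Final effective stress: σ'_f = 93.3 + 48.558 = 141.86 kPa.
σ'_f = 141.86 ≤ σ'_p = 164 kPa, so the clay remains overconsolidated and only the recompression index applies:
S_c = C_r·H/(1+e₀)·log₁₀(σ'_f/σ'_0) = 0.042×5.1/1.62×log₁₀(141.86/93.3)
    = 0.13222 × 0.18198 = 0.02406 m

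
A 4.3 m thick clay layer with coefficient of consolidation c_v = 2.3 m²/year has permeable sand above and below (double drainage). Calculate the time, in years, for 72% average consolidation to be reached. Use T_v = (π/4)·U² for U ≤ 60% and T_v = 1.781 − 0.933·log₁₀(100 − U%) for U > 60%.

t ≈ 0.866 years

Drainage path length: H_d = H/2 = 2.15 m (double drainage).
U > 60%: T_v = 1.781 − 0.933·log₁₀(100 − 72) = 0.4308.
t = T_v·H_d²/c_v = 0.4308×2.15²/2.3 = 0.8658 years.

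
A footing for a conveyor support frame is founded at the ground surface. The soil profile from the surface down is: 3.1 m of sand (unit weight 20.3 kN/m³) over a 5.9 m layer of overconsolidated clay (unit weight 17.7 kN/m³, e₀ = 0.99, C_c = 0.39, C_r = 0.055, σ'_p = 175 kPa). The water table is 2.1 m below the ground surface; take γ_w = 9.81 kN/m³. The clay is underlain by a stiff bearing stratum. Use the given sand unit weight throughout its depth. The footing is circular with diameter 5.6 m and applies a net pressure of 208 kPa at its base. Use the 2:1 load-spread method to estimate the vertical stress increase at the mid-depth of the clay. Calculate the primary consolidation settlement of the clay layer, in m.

S_c ≈ 0.0346 m

Mid-depth of clay below the ground surface: z = 3.1 + 5.9/2 = 6.05 m.
Total vertical stress at mid-clay: σ_v = 20.3×3.1 + 17.7×2.95 = 115.15 kPa.
Pore pressure: u = 9.81×(6.05 − 2.1) = 38.75 kPa.
Initial effective stress: σ'_0 = σ_v − u = 115.15 − 38.75 = 76.4 kPa.
Stress increase at mid-clay by the 2:1 spreading method:
Δσ ≈ qD²/(D+z)² = 208×5.6²/(5.6+6.05)² = 48.06 kPa
Final effective stress: σ'_f = 76.4 + 48.06 = 124.46 kPa.
σ'_f = 124.46 ≤ σ'_p = 175 kPa, so the clay remains overconsolidated and only the recompression index applies:
S_c = C_r·H/(1+e₀)·log₁₀(σ'_f/σ'_0) = 0.055×5.9/1.99×log₁₀(124.46/76.4)
    = 0.16306 × 0.21194 = 0.03456 m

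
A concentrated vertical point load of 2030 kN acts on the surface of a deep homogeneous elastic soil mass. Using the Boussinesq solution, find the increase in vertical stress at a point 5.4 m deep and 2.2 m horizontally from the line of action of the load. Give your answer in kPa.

Δσ_z ≈ 22.6 kPa

Boussinesq vertical stress below a point load on an elastic half-space:
Δσ_z = 3P/(2πz²) · [1 + (r/z)²]^(−5/2)
r/z = 2.2/5.4 = 0.40741; [1+(r/z)²]^(−5/2) = 0.6812.
Δσ_z = 3×2030/(2π×5.4²) × 0.6812 = 33.239 × 0.6812 = 22.64 kPa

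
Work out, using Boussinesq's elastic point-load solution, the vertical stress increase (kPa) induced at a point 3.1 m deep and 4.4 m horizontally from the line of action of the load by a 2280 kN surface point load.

Δσ_z ≈ 7.18 kPa

Boussinesq vertical stress below a point load on an elastic half-space:
Δσ_z = 3P/(2πz²) · [1 + (r/z)²]^(−5/2)
r/z = 4.4/3.1 = 1.4194; [1+(r/z)²]^(−5/2) = 0.063378.
Δσ_z = 3×2280/(2π×3.1²) × 0.063378 = 113.28 × 0.063378 = 7.179 kPa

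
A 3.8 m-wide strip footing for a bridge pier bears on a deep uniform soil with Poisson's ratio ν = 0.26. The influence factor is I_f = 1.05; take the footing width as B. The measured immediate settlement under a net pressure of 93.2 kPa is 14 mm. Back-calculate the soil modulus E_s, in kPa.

S_e = q·B·(1−ν²)/E_s · I_f  ⇒  E_s = q·B·(1−ν²)·I_f / S_e.
E_s = 93.2 × 3.8 × 0.9324 × 1.05 / 0.014 = 24770 kPa

E_s ≈ 24800 kPa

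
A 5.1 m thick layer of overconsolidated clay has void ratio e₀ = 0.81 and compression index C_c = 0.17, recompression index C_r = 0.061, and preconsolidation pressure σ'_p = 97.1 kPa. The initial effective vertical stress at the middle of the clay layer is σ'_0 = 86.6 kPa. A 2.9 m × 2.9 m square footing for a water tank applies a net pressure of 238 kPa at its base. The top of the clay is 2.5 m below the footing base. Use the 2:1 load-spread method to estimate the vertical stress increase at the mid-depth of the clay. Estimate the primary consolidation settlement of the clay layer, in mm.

Mid-depth of clay below the footing base: z = 2.5 + 5.1/2 = 5.05 m.
Stress increase at mid-clay by the 2:1 spreading method:
Δσ = qBL/((B+z)(L+z)) = 238×2.9×2.9/((2.9+5.05)(2.9+5.05)) = 31.669 kPa
Final effective stress: σ'_f = 86.6 + 31.669 = 118.27 kPa.
σ'_f = 118.27 > σ'_p = 97.1 kPa, so the stress path crosses the preconsolidation pressure — recompression up to σ'_p, then virgin compression beyond:
S_c = H/(1+e₀)·[C_r·log₁₀(σ'_p/σ'_0) + C_c·log₁₀(σ'_f/σ'_p)]
    = 5.1/1.81 × [0.061×log₁₀(97.1/86.6) + 0.17×log₁₀(118.27/97.1)]
    = 2.8177 × [0.0030318 + 0.014561] = 0.04957 m

S_c ≈ 49.6 mm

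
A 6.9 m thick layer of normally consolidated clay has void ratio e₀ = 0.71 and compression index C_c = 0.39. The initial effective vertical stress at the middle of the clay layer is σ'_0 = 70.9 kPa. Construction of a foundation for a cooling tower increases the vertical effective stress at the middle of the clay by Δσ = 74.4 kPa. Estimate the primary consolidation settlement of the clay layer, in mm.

Final effective stress: σ'_f = σ'_0 + Δσ = 70.9 + 74.4 = 145.3 kPa.
Normally consolidated clay, so the full stress increment lies on the virgin compression line:
S_c = C_c·H/(1+e₀)·log₁₀(σ'_f/σ'_0) = 0.39×6.9/(1+0.71)×log₁₀(145.3/70.9)
    = 1.5737 × 0.31162 = 0.4904 m

S_c ≈ 490 mm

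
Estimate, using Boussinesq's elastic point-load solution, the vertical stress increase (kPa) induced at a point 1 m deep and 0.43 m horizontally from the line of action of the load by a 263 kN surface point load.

Δσ_z ≈ 82.2 kPa

Boussinesq vertical stress below a point load on an elastic half-space:
Δσ_z = 3P/(2πz²) · [1 + (r/z)²]^(−5/2)
r/z = 0.43/1 = 0.43; [1+(r/z)²]^(−5/2) = 0.65433.
Δσ_z = 3×263/(2π×1²) × 0.65433 = 125.57 × 0.65433 = 82.16 kPa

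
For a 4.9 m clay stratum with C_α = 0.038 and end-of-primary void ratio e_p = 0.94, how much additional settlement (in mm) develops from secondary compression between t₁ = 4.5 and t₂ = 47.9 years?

S_s ≈ 98.6 mm

Secondary compression: S_s = C_α·H/(1+e_p)·log₁₀(t₂/t₁)
S_s = 0.038×4.9/(1+0.94)×log₁₀(47.9/4.5)
    = 0.09598 × 1.027 = 0.09858 m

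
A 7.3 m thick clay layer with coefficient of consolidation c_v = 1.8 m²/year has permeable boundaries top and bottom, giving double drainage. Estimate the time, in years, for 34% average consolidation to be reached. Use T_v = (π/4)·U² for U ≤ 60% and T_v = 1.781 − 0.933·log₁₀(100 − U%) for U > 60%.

Drainage path length: H_d = H/2 = 3.65 m (double drainage).
U ≤ 60%: T_v = (π/4)·U² = (π/4)×0.34² = 0.090792.
t = T_v·H_d²/c_v = 0.090792×3.65²/1.8 = 0.672 years.

t ≈ 0.672 years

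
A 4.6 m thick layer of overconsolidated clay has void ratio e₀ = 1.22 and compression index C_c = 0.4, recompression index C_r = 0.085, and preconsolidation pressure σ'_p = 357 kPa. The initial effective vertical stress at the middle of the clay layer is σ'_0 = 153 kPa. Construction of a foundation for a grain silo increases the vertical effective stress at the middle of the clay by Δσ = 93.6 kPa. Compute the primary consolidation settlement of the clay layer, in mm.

Final effective stress: σ'_f = 153 + 93.6 = 246.6 kPa.
σ'_f = 246.6 ≤ σ'_p = 357 kPa, so the clay remains overconsolidated and only the recompression index applies:
S_c = C_r·H/(1+e₀)·log₁₀(σ'_f/σ'_0) = 0.085×4.6/2.22×log₁₀(246.6/153)
    = 0.17613 × 0.2073 = 0.03651 m

S_c ≈ 36.5 mm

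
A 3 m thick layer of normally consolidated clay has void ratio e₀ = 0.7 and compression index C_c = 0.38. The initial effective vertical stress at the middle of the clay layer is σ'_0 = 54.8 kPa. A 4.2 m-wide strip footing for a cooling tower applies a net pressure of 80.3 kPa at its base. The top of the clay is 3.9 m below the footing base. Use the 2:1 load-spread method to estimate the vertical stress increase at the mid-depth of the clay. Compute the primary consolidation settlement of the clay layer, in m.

Mid-depth of clay below the footing base: z = 3.9 + 3/2 = 5.4 m.
Stress increase at mid-clay by the 2:1 spreading method:
Δσ = qB/(B+z) = 80.3×4.2/(4.2+5.4) = 35.131 kPa
Final effective stress: σ'_f = σ'_0 + Δσ = 54.8 + 35.131 = 89.931 kPa.
Normally consolidated clay, so the full stress increment lies on the virgin compression line:
S_c = C_c·H/(1+e₀)·log₁₀(σ'_f/σ'_0) = 0.38×3/(1+0.7)×log₁₀(89.931/54.8)
    = 0.67059 × 0.21513 = 0.1443 m

S_c ≈ 0.144 m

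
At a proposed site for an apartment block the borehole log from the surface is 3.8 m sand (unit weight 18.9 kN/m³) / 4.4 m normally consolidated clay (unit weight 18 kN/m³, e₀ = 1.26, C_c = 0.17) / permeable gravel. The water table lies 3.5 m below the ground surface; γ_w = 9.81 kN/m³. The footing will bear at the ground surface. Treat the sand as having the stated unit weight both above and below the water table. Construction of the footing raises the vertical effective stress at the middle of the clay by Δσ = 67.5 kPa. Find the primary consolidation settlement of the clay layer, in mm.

S_c ≈ 82.6 mm

Mid-depth of clay below the ground surface: z = 3.8 + 4.4/2 = 6 m.
Total vertical stress at mid-clay: σ_v = 18.9×3.8 + 18×2.2 = 111.42 kPa.
Pore pressure: u = 9.81×(6 − 3.5) = 24.525 kPa.
Initial effective stress: σ'_0 = σ_v − u = 111.42 − 24.525 = 86.895 kPa.
Final effective stress: σ'_f = σ'_0 + Δσ = 86.895 + 67.5 = 154.39 kPa.
Normally consolidated clay, so the full stress increment lies on the virgin compression line:
S_c = C_c·H/(1+e₀)·log₁₀(σ'_f/σ'_0) = 0.17×4.4/(1+1.26)×log₁₀(154.39/86.895)
    = 0.33097 × 0.24962 = 0.08262 m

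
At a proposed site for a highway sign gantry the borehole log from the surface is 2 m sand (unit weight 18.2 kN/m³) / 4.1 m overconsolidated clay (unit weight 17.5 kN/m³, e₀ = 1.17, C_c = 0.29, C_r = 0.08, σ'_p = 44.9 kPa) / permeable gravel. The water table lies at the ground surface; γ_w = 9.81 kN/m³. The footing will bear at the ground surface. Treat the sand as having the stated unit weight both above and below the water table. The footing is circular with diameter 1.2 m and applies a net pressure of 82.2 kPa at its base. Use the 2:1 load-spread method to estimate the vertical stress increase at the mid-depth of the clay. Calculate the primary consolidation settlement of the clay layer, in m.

Mid-depth of clay below the ground surface: z = 2 + 4.1/2 = 4.05 m.
Total vertical stress at mid-clay: σ_v = 18.2×2 + 17.5×2.05 = 72.275 kPa.
Pore pressure: u = 9.81×(4.05 − 0) = 39.73 kPa.
Initial effective stress: σ'_0 = σ_v − u = 72.275 − 39.73 = 32.545 kPa.
Stress increase at mid-clay by the 2:1 spreading method:
Δσ ≈ qD²/(D+z)² = 82.2×1.2²/(1.2+4.05)² = 4.2945 kPa
Final effective stress: σ'_f = 32.545 + 4.2945 = 36.84 kPa.
σ'_f = 36.84 ≤ σ'_p = 44.9 kPa, so the clay remains overconsolidated and only the recompression index applies:
S_c = C_r·H/(1+e₀)·log₁₀(σ'_f/σ'_0) = 0.08×4.1/2.17×log₁₀(36.84/32.545)
    = 0.15115 × 0.053835 = 0.008137 m

S_c ≈ 0.00814 m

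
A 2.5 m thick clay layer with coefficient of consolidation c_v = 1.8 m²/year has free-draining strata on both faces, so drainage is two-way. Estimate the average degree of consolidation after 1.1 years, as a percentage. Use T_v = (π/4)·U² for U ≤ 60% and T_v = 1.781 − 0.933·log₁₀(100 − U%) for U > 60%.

Drainage path length: H_d = H/2 = 1.25 m (double drainage).
T_v = c_v·t/H_d² = 1.8×1.1/1.25² = 1.2672.
T_v = 1.2672 corresponds to the U > 60% branch:
U = 1 − 10^((1.781 − T_v)/0.933)/100 = 0.9645

U ≈ 96.4 %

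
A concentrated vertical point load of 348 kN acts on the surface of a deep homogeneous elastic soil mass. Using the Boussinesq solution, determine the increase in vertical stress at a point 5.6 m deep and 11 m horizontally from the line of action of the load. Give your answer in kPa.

Δσ_z ≈ 0.102 kPa

Boussinesq vertical stress below a point load on an elastic half-space:
Δσ_z = 3P/(2πz²) · [1 + (r/z)²]^(−5/2)
r/z = 11/5.6 = 1.9643; [1+(r/z)²]^(−5/2) = 0.01922.
Δσ_z = 3×348/(2π×5.6²) × 0.01922 = 5.2984 × 0.01922 = 0.1018 kPa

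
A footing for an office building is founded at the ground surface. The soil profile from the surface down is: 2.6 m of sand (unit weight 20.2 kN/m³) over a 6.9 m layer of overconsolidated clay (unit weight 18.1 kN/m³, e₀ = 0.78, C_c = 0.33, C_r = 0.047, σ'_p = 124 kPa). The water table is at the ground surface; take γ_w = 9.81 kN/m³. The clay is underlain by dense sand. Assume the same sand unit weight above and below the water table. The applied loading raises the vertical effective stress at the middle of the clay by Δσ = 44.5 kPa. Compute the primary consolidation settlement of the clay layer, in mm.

Mid-depth of clay below the ground surface: z = 2.6 + 6.9/2 = 6.05 m.
Total vertical stress at mid-clay: σ_v = 20.2×2.6 + 18.1×3.45 = 114.97 kPa.
Pore pressure: u = 9.81×(6.05 − 0) = 59.351 kPa.
Initial effective stress: σ'_0 = σ_v − u = 114.97 − 59.351 = 55.619 kPa.
Final effective stress: σ'_f = 55.619 + 44.5 = 100.12 kPa.
σ'_f = 100.12 ≤ σ'_p = 124 kPa, so the clay remains overconsolidated and only the recompression index applies:
S_c = C_r·H/(1+e₀)·log₁₀(σ'_f/σ'_0) = 0.047×6.9/1.78×log₁₀(100.12/55.619)
    = 0.18219 × 0.2553 = 0.04651 m

S_c ≈ 46.5 mm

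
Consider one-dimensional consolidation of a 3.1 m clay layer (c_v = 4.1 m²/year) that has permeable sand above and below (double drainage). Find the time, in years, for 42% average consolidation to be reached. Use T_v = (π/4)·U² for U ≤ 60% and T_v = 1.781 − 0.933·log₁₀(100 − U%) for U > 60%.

Drainage path length: H_d = H/2 = 1.55 m (double drainage).
U ≤ 60%: T_v = (π/4)·U² = (π/4)×0.42² = 0.13854.
t = T_v·H_d²/c_v = 0.13854×1.55²/4.1 = 0.08118 years.

t ≈ 0.0812 years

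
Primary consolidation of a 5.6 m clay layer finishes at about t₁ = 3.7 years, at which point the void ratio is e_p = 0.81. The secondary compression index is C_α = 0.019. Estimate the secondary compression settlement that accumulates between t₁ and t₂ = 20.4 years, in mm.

Secondary compression: S_s = C_α·H/(1+e_p)·log₁₀(t₂/t₁)
S_s = 0.019×5.6/(1+0.81)×log₁₀(20.4/3.7)
    = 0.05878 × 0.7414 = 0.04358 m

S_s ≈ 43.6 mm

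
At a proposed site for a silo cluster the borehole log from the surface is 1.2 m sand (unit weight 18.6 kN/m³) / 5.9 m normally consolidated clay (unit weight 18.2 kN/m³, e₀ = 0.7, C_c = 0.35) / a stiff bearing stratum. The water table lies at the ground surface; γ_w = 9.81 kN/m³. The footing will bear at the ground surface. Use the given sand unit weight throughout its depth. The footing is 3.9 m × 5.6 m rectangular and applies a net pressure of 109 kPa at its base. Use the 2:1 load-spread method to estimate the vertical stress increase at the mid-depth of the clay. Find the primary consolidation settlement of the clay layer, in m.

S_c ≈ 0.327 m

Mid-depth of clay below the ground surface: z = 1.2 + 5.9/2 = 4.15 m.
Total vertical stress at mid-clay: σ_v = 18.6×1.2 + 18.2×2.95 = 76.01 kPa.
Pore pressure: u = 9.81×(4.15 − 0) = 40.712 kPa.
Initial effective stress: σ'_0 = σ_v − u = 76.01 − 40.712 = 35.298 kPa.
Stress increase at mid-clay by the 2:1 spreading method:
Δσ = qBL/((B+z)(L+z)) = 109×3.9×5.6/((3.9+4.15)(5.6+4.15)) = 30.33 kPa
Final effective stress: σ'_f = σ'_0 + Δσ = 35.298 + 30.33 = 65.628 kPa.
Normally consolidated clay, so the full stress increment lies on the virgin compression line:
S_c = C_c·H/(1+e₀)·log₁₀(σ'_f/σ'_0) = 0.35×5.9/(1+0.7)×log₁₀(65.628/35.298)
    = 1.2147 × 0.26934 = 0.3272 m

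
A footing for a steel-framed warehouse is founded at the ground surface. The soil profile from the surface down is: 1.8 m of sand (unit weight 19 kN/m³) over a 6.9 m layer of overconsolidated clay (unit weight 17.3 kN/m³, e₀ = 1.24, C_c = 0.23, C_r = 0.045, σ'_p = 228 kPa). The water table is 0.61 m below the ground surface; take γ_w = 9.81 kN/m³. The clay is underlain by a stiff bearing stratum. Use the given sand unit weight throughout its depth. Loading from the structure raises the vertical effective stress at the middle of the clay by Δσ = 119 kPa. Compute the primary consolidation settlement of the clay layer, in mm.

Mid-depth of clay below the ground surface: z = 1.8 + 6.9/2 = 5.25 m.
Total vertical stress at mid-clay: σ_v = 19×1.8 + 17.3×3.45 = 93.885 kPa.
Pore pressure: u = 9.81×(5.25 − 0.61) = 45.518 kPa.
Initial effective stress: σ'_0 = σ_v − u = 93.885 − 45.518 = 48.367 kPa.
Final effective stress: σ'_f = 48.367 + 119 = 167.37 kPa.
σ'_f = 167.37 ≤ σ'_p = 228 kPa, so the clay remains overconsolidated and only the recompression index applies:
S_c = C_r·H/(1+e₀)·log₁₀(σ'_f/σ'_0) = 0.045×6.9/2.24×log₁₀(167.37/48.367)
    = 0.13862 × 0.53913 = 0.07473 m

S_c ≈ 74.7 mm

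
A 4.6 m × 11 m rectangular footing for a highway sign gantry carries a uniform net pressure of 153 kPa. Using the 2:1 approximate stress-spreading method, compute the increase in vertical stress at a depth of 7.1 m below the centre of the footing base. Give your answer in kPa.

Δσ_z ≈ 36.6 kPa

By the 2:1 method the load spreads at 1 horizontal : 2 vertical, so at depth z the loaded area has grown by z in each plan dimension:
Δσ = qBL/((B+z)(L+z)) = 153×4.6×11/((4.6+7.1)(11+7.1)) = 36.558 kPa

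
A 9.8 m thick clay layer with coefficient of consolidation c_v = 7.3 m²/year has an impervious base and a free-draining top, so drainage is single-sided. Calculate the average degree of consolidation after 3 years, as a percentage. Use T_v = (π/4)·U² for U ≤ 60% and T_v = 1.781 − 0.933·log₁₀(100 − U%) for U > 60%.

Drainage path length: H_d = H = 9.8 m (single drainage).
T_v = c_v·t/H_d² = 7.3×3/9.8² = 0.22803.
T_v = 0.22803 corresponds to the U ≤ 60% branch:
U = √(4T_v/π) = 0.5388

U ≈ 53.9 %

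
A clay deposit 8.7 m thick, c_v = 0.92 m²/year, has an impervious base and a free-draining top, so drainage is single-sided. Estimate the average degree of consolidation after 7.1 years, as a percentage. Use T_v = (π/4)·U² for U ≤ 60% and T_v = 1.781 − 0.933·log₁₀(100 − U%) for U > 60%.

U ≈ 33.1 %

Drainage path length: H_d = H = 8.7 m (single drainage).
T_v = c_v·t/H_d² = 0.92×7.1/8.7² = 0.086299.
T_v = 0.086299 corresponds to the U ≤ 60% branch:
U = √(4T_v/π) = 0.3315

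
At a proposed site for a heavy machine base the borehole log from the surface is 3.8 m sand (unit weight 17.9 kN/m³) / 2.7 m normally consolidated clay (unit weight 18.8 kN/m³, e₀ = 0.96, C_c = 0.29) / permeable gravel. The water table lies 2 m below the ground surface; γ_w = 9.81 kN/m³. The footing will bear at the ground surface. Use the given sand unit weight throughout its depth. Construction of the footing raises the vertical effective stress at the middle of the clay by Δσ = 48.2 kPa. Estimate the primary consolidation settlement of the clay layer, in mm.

S_c ≈ 99.2 mm

Mid-depth of clay below the ground surface: z = 3.8 + 2.7/2 = 5.15 m.
Total vertical stress at mid-clay: σ_v = 17.9×3.8 + 18.8×1.35 = 93.4 kPa.
Pore pressure: u = 9.81×(5.15 − 2) = 30.902 kPa.
Initial effective stress: σ'_0 = σ_v − u = 93.4 − 30.902 = 62.498 kPa.
Final effective stress: σ'_f = σ'_0 + Δσ = 62.498 + 48.2 = 110.7 kPa.
Normally consolidated clay, so the full stress increment lies on the virgin compression line:
S_c = C_c·H/(1+e₀)·log₁₀(σ'_f/σ'_0) = 0.29×2.7/(1+0.96)×log₁₀(110.7/62.498)
    = 0.39949 × 0.24828 = 0.09919 m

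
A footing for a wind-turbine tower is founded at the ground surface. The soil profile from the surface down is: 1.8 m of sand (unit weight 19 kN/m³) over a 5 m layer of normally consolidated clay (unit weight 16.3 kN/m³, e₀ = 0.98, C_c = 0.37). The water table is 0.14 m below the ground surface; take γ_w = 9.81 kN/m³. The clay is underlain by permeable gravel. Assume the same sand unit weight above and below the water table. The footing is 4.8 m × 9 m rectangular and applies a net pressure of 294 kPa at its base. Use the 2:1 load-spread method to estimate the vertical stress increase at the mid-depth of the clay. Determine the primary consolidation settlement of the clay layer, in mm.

Mid-depth of clay below the ground surface: z = 1.8 + 5/2 = 4.3 m.
Total vertical stress at mid-clay: σ_v = 19×1.8 + 16.3×2.5 = 74.95 kPa.
Pore pressure: u = 9.81×(4.3 − 0.14) = 40.81 kPa.
Initial effective stress: σ'_0 = σ_v − u = 74.95 − 40.81 = 34.14 kPa.
Stress increase at mid-clay by the 2:1 spreading method:
Δσ = qBL/((B+z)(L+z)) = 294×4.8×9/((4.8+4.3)(9+4.3)) = 104.94 kPa
Final effective stress: σ'_f = σ'_0 + Δσ = 34.14 + 104.94 = 139.08 kPa.
Normally consolidated clay, so the full stress increment lies on the virgin compression line:
S_c = C_c·H/(1+e₀)·log₁₀(σ'_f/σ'_0) = 0.37×5/(1+0.98)×log₁₀(139.08/34.14)
    = 0.93434 × 0.61 = 0.5699 m

S_c ≈ 570 mm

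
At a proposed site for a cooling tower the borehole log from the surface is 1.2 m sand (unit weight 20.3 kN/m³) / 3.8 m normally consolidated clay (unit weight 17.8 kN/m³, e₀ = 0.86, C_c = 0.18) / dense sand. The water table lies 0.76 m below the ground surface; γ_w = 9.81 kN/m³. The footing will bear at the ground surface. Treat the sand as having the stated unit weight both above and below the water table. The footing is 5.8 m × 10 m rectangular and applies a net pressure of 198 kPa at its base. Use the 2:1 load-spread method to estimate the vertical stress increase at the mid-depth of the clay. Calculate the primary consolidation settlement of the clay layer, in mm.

Mid-depth of clay below the ground surface: z = 1.2 + 3.8/2 = 3.1 m.
Total vertical stress at mid-clay: σ_v = 20.3×1.2 + 17.8×1.9 = 58.18 kPa.
Pore pressure: u = 9.81×(3.1 − 0.76) = 22.955 kPa.
Initial effective stress: σ'_0 = σ_v − u = 58.18 − 22.955 = 35.225 kPa.
Stress increase at mid-clay by the 2:1 spreading method:
Δσ = qBL/((B+z)(L+z)) = 198×5.8×10/((5.8+3.1)(10+3.1)) = 98.499 kPa
Final effective stress: σ'_f = σ'_0 + Δσ = 35.225 + 98.499 = 133.72 kPa.
Normally consolidated clay, so the full stress increment lies on the virgin compression line:
S_c = C_c·H/(1+e₀)·log₁₀(σ'_f/σ'_0) = 0.18×3.8/(1+0.86)×log₁₀(133.72/35.225)
    = 0.36774 × 0.57935 = 0.2131 m

S_c ≈ 213 mm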